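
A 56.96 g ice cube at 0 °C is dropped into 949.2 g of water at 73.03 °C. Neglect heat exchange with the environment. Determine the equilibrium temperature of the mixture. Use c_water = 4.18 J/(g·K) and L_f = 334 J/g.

T_f ≈ 64.4 °C

Net heat exchanged in the isolated system is zero:
latent heat to melt: 56.96·334 = 19025
  warm the meltwater: 238.09 T
  water: 3967.7(T − 73.03)
4205.7 T = 289758 − 19025 = 270733
T ≈ 64.37 °C. Since T > 0 °C, the all-ice-melts assumption holds.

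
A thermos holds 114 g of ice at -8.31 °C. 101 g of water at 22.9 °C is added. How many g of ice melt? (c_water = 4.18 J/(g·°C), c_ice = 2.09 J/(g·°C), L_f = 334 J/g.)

Water can give up m c ΔT = 101·4.18·22.9 = 9667.9 J before reaching 0 °C.
Warming the ice to 0 °C takes 114·2.09·8.31 = 1979.9 J, leaving 7688 J for melting.
Melting all 114 g of ice would need 114·334 = 38076 J.
That's not enough to melt it all — equilibrium is at 0 °C with ice remaining.
Mass melted = 7688/334 ≈ 23.02 g.

m_melted ≈ 23 g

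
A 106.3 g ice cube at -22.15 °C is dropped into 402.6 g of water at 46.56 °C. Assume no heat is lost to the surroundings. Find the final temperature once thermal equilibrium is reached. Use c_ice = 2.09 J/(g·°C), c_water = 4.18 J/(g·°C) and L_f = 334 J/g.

T_f ≈ 17.8 °C

Energy conservation, ΣQ = 0:
ice -22.15→0 °C: 106.3×2.09×22.15 = 4921; fusion: m_ice L_f = 106.3×334 = 35504; warm the meltwater: 444.33 T; water cools: 402.6×4.18×(T − 46.56) = 1682.9(T − 46.56)
2127.2 T = 78354 − 40425 = 37929
T ≈ 17.83 °C (positive, so assuming full melt was valid).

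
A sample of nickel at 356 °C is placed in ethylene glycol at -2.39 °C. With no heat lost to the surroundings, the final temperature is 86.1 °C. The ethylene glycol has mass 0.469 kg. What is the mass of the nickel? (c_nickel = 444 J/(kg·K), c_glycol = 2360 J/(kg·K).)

Energy conservation, ΣQ = 0:
m·444·(86.1 − 356) + 0.469·2360·(86.1 − (-2.39)) = 0
-119836 m = -97944
m = -97944/-119836 ≈ 0.8173 kg

m ≈ 0.817 kg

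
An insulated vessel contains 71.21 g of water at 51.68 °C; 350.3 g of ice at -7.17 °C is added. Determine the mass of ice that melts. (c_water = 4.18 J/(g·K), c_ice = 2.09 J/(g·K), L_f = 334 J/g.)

m_melted ≈ 30.3 g

Heat available from the water dropping to 0 °C: 71.21×4.18×51.68 = 15383 J.
Of that, 350.3×2.09×7.17 = 5249.4 J goes to bring the ice to 0 °C, leaving 10134 J.
To melt every bit of ice: 350.3×334 = 117000 J.
That's not enough to melt it all — equilibrium is at 0 °C with ice remaining.
m_melted×334 = 10134  ⇒  m_melted ≈ 30.34 g.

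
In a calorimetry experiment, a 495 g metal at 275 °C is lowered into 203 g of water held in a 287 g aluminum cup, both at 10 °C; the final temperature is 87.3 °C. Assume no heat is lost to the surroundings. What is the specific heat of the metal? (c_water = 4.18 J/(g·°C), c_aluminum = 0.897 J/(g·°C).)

Setting the total heat transfer to zero:
495×c×(87.3 − 275) + 203×4.18×(87.3 − 10) + 287×0.897×(87.3 − 10) = 0
-92912 c = -85492
c = -85492/-92912 ≈ 0.9201 J/(g·°C)

c ≈ 0.92 J/(g·°C)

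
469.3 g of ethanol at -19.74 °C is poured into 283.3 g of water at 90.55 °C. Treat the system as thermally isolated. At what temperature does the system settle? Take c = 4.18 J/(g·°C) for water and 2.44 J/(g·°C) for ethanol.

T_f ≈ 36.3 °C

Net heat exchanged in the isolated system is zero:
283.3*4.18*(T − 90.55) + 469.3*2.44*(T − (-19.74)) = 0
1184.2(T − 90.55) + 1145.1(T − (-19.74)) = 0
(1184.2 + 1145.1) T = 1184.2*90.55 + 1145.1*(-19.74)
T = 84625 / 2329.3 = 36.3 °C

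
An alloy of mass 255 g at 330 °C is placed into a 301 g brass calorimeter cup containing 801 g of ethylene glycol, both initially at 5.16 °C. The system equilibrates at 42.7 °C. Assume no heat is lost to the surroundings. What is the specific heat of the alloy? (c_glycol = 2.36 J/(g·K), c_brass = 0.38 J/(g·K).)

c ≈ 1.03 J/(g·K)

Net heat exchanged in the isolated system is zero:
255·c·(42.7 − 330) + 801·2.36·(42.7 − 5.16) + 301·0.38·(42.7 − 5.16) = 0
-73262 c = -75258
c = -75258/-73262 ≈ 1.027 J/(g·K)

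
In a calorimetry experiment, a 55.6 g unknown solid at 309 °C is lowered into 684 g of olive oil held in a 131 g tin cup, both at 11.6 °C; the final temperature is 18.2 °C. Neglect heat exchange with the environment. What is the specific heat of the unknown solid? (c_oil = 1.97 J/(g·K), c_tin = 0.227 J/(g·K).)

c ≈ 0.562 J/(g·K)

Conservation of energy gives ΣQ = 0:
55.6·c·(18.2 − 309) + 684·1.97·(18.2 − 11.6) + 131·0.227·(18.2 − 11.6) = 0
-16168 c = -9089.6
c = -9089.6/-16168 ≈ 0.5622 J/(g·K)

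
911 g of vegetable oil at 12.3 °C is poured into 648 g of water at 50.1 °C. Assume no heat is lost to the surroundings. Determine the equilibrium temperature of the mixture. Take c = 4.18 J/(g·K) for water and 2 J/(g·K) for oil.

T_f ≈ 34.9 °C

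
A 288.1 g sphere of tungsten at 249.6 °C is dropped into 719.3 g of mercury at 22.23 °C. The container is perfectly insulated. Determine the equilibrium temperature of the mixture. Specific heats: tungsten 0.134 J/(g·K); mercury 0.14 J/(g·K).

T_f ≈ 85.2 °C

Taking heat into each body as positive, Σ m c ΔT = 0:
288.1*0.134*(T − 249.6) + 719.3*0.14*(T − 22.23) = 0
139.31 T = 11875
T ≈ 85.24 °C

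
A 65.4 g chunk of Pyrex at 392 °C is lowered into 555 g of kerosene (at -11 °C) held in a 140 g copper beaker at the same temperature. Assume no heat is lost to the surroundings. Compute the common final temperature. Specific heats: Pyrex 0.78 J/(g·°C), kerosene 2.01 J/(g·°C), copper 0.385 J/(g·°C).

T_f is the heat-capacity-weighted average of the initial temperatures:
T_f = (51.01·392 + 1115.5·(-11) + 53.9·(-11)) / (51.01 + 1115.5 + 53.9)
    = 7132.8 / 1220.5 ≈ 5.84 °C

T_f ≈ 5.8 °C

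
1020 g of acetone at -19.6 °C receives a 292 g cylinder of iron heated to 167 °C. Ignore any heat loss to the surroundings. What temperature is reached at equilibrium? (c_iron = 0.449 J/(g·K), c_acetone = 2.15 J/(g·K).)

Taking heat into each body as positive, Σ m c ΔT = 0:
292·0.449·(T − 167) + 1020·2.15·(T − (-19.6)) = 0
2324.1 T = -21088
T = -21088/2324.1 ≈ -9.07 °C

T_f ≈ -9.1 °C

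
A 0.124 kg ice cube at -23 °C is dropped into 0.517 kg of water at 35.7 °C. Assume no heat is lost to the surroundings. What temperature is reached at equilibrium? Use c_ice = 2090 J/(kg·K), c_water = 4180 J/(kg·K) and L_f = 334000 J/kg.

Energy conservation, ΣQ = 0:
ice -23→0 °C: 0.124×2090×23 = 5960.7
  fusion: m_ice L_f = 0.124×334000 = 41416
  meltwater 0→T: 0.124×4180×T = 518.32 T
  water: 2161.1(T − 35.7)
2679.4 T = 77150 − 47377 = 29773
T ≈ 11.11 °C (positive, so assuming full melt was valid).

T_f ≈ 11.1 °C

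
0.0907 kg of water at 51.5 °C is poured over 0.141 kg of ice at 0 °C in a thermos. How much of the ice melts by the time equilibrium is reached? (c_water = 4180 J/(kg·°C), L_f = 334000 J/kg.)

m_melted ≈ 0.0585 kg

Cooling the water to 0 °C releases 0.0907·4180·51.5 = 19525 J.
Fully melting the ice requires m_ice L_f = 0.141·334000 = 47094 J.
That's not enough to melt it all — equilibrium is at 0 °C with ice remaining.
Mass melted = 19525/334000 ≈ 0.05846 kg.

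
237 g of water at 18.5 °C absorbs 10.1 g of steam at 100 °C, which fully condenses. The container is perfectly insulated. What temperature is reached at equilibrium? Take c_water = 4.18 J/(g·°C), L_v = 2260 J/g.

T_f ≈ 43.9 °C

Taking heat into each body as positive, Σ m c ΔT = 0:
steam→water at 100 °C releases m L_v = 10.1×2260 = 22826; condensate cools 100→T: 10.1×4.18×(T − 100) = 42.22(T − 100); original water: 990.66(T − 18.5)
1032.9 T = 22826 + 4221.8 + 18327 = 45375
T ≈ 43.93 °C, under the boiling point, so the assumption holds.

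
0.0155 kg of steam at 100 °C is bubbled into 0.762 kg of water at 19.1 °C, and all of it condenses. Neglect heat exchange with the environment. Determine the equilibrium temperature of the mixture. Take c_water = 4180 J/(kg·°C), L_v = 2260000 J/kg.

T_f ≈ 31.5 °C

Taking heat into each body as positive, Σ m c ΔT = 0:
steam→water at 100 °C releases m L_v = 0.0155×2260000 = 35030; condensed water 100 °C→T: 64.79(T − 100); water warms: 0.762×4180×(T − 19.1) = 3185.2(T − 19.1)
3249.9 T = 35030 + 6479 + 60837 = 102346
T ≈ 31.49 °C — below 100 °C, confirming all the steam condensed.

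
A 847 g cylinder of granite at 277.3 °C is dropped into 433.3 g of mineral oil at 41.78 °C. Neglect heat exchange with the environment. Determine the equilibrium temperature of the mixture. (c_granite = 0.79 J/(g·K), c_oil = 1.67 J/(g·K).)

T_f is the heat-capacity-weighted average of the initial temperatures:
T_f = (669.13·277.3 + 723.61·41.78) / (669.13 + 723.61)
    = 215782 / 1392.7 ≈ 154.93 °C

T_f ≈ 154.9 °C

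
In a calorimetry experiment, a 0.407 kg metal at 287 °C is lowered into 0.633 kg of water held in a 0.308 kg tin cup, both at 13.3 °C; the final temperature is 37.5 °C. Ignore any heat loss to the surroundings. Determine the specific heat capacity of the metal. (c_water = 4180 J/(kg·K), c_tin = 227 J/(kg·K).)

Energy conservation, ΣQ = 0:
0.407·c·(37.5 − 287) + 0.633·4180·(37.5 − 13.3) + 0.308·227·(37.5 − 13.3) = 0
-101.55 c = -65724
c = -65724/-101.55 ≈ 647.2 J/(kg·K)

c ≈ 647 J/(kg·K)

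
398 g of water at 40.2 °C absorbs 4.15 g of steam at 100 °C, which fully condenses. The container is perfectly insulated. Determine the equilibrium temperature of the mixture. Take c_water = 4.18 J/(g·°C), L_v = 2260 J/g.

T_f ≈ 46.4 °C

Net heat exchanged in the isolated system is zero:
latent heat released on condensation: 4.15·2260 = 9379
  condensate cools 100→T: 4.15·4.18·(T − 100) = 17.35(T − 100)
  water warms: 398·4.18·(T − 40.2) = 1663.6(T − 40.2)
1681 T = 9379 + 1734.7 + 66878 = 77992
T ≈ 46.40 °C, under the boiling point, so the assumption holds.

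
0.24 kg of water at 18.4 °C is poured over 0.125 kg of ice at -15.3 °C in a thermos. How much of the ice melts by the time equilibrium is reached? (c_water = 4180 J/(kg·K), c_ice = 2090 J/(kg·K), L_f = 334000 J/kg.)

Water can give up m c ΔT = 0.24×4180×18.4 = 18459 J before reaching 0 °C.
Warming the ice to 0 °C takes 0.125×2090×15.3 = 3997.1 J, leaving 14462 J for melting.
Fully melting the ice requires m_ice L_f = 0.125×334000 = 41750 J.
Since 14462 < 41750 J, not all the ice melts; equilibrium is at 0 °C.
m_melt = 14462 / L_f = 0.0433 kg.

m_melted ≈ 0.0433 kg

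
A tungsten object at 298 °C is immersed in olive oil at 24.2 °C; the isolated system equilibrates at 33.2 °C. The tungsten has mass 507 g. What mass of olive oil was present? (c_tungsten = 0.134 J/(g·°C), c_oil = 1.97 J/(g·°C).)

Heat lost by the tungsten = heat gained by the oil:
507×0.134×(298 − 33.2) = m×1.97×(33.2 − 24.2)
17.73 m = 17990  ⇒  m ≈ 1015 g

m ≈ 1010 g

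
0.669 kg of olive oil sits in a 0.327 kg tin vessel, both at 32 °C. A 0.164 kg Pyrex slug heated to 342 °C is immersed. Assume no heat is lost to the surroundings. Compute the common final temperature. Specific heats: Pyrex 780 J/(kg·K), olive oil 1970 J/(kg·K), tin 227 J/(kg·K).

T_f ≈ 58.1 °C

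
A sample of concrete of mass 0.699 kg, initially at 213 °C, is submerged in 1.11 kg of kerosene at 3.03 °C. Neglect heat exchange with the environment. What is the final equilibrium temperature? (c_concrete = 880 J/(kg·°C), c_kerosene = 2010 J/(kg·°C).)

Heat gained plus heat lost sum to zero:
0.699×880×(T − 213) + 1.11×2010×(T − 3.03) = 0
615.12(T − 213) + 2231.1(T − 3.03) = 0
2846.2 T = 137781
T = 137781 / 2846.2 = 48.4 °C

T_f ≈ 48.4 °C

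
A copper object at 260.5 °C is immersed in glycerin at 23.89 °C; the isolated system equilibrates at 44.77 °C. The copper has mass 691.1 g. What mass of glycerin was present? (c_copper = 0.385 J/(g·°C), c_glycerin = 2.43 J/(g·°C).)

Heat gained plus heat lost sum to zero:
691.1×0.385×(44.77 − 260.5) + m×2.43×(44.77 − 23.89) = 0
50.74 m = 57400
m = 57400/50.74 ≈ 1131 g

m ≈ 1130 g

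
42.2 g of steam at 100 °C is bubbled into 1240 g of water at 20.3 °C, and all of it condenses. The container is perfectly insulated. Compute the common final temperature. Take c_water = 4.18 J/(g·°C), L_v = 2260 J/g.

Setting the total heat transfer to zero:
steam→water at 100 °C releases m L_v = 42.2×2260 = 95372; condensate cools 100→T: 42.2×4.18×(T − 100) = 176.4(T − 100); original water: 5183.2(T − 20.3)
5359.6 T = 95372 + 17640 + 105219 = 218231
T ≈ 40.72 °C, under the boiling point, so the assumption holds.

T_f ≈ 40.7 °C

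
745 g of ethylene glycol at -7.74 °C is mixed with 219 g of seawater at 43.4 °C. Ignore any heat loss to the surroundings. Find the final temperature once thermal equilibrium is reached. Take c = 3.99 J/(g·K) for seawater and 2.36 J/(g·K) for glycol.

Energy conservation, ΣQ = 0:
219×3.99×(T − 43.4) + 745×2.36×(T − (-7.74)) = 0
873.81(T − 43.4) + 1758.2(T − (-7.74)) = 0
2632 T = 24315
T = 24315/2632 ≈ 9.24 °C

T_f ≈ 9.2 °C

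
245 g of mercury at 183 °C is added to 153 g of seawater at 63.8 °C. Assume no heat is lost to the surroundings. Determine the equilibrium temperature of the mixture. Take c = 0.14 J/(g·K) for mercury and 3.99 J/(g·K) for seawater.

Taking heat into each body as positive, Σ m c ΔT = 0:
245*0.14*(T − 183) + 153*3.99*(T − 63.8) = 0
34.3(T − 183) + 610.47(T − 63.8) = 0
644.77 T = 45225
T ≈ 70.14 °C

T_f ≈ 70.1 °C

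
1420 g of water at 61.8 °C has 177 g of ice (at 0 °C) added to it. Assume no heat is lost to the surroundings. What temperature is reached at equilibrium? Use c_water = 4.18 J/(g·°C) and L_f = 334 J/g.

T_f ≈ 46.1 °C

Energy conservation, ΣQ = 0:
latent heat to melt: 177·334 = 59118
  warm the meltwater: 739.86 T
  water: 5935.6(T − 61.8)
6675.5 T = 366820 − 59118 = 307702
T ≈ 46.09 °C (positive, so assuming full melt was valid).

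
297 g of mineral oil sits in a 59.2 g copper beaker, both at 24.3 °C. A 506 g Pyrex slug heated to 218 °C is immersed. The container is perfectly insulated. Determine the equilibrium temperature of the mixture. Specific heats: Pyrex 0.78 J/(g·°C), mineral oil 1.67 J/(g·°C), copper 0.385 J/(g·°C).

T_f ≈ 108.0 °C

Let T be the final temperature. ΣQ_i = 0:
506·0.78·(T − 218) + 297·1.67·(T − 24.3) + 59.2·0.385·(T − 24.3) = 0
(394.68 + 495.99 + 22.79) T = 394.68·218 + 495.99·24.3 + 22.79·24.3
T ≈ 107.99 °C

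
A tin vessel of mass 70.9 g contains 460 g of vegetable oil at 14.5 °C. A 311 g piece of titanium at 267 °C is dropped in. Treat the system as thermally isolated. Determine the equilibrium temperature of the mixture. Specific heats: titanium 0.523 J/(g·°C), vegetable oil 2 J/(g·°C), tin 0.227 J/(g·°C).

T_f ≈ 51.9 °C

Net heat exchanged in the isolated system is zero:
311×0.523×(T − 267) + 460×2×(T − 14.5) + 70.9×0.227×(T − 14.5) = 0
162.65(T − 267) + 920(T − 14.5) + 16.09(T − 14.5) = 0
(162.65 + 920 + 16.09) T = 162.65×267 + 920×14.5 + 16.09×14.5
T = 57002/1098.7 ≈ 51.88 °C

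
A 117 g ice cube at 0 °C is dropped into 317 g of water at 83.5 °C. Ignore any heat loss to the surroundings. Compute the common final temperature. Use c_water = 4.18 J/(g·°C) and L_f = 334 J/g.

T_f ≈ 39.4 °C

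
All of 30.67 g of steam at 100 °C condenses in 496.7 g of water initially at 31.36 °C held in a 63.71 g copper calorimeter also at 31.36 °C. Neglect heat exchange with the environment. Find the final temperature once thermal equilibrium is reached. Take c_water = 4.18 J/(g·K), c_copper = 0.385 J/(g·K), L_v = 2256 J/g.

T_f ≈ 66.4 °C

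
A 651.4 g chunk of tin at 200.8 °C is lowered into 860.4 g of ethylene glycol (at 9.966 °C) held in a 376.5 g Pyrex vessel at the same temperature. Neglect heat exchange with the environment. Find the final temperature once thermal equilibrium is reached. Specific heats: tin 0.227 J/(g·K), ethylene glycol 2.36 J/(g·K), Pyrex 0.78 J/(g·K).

Heat gained plus heat lost sum to zero:
651.4*0.227*(T − 200.8) + 860.4*2.36*(T − 9.966) + 376.5*0.78*(T − 9.966) = 0
147.87(T − 200.8) + 2030.5(T − 9.966) + 293.67(T − 9.966) = 0
(147.87 + 2030.5 + 293.67) T = 147.87*200.8 + 2030.5*9.966 + 293.67*9.966
T = 52855 / 2472.1 = 21.4 °C

T_f ≈ 21.4 °C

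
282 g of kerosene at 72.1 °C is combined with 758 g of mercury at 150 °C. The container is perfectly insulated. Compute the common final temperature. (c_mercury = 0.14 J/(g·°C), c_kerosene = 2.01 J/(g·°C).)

Heat lost by the mercury equals heat gained by the kerosene:
758*0.14*(150 − T) = 282*2.01*(T − 72.1)
106.12(150 − T) = 566.82(T − 72.1)
672.94 T = 56786  ⇒  T ≈ 84.38 °C

T_f ≈ 84.4 °C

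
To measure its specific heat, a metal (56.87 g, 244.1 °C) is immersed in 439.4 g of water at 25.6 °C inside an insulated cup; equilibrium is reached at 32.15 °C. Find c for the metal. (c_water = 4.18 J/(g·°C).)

c ≈ 0.998 J/(g·°C)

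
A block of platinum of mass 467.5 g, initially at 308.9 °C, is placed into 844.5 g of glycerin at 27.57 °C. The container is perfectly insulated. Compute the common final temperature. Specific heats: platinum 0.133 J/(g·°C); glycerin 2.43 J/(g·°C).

T_f ≈ 35.8 °C

Taking heat into each body as positive, Σ m c ΔT = 0:
467.5*0.133*(T − 308.9) + 844.5*2.43*(T − 27.57) = 0
62.18(T − 308.9) + 2052.1(T − 27.57) = 0
(62.18 + 2052.1) T = 62.18*308.9 + 2052.1*27.57
T = 75784 / 2114.3 = 35.8 °C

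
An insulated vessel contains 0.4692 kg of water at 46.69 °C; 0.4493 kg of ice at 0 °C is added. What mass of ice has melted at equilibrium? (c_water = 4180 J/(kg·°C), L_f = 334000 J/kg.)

m_melted ≈ 0.274 kg

Heat available from the water dropping to 0 °C: 0.4692·4180·46.69 = 91571 J.
Melting all 0.4493 kg of ice would need 0.4493·334000 = 150066 J.
Since 91571 < 150066 J, not all the ice melts; equilibrium is at 0 °C.
Mass melted = 91571/334000 ≈ 0.2742 kg.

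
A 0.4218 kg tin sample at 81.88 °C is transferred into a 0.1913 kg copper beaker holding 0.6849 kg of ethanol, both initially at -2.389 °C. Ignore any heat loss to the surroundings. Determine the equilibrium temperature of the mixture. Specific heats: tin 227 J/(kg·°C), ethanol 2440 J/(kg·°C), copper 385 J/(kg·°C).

T_f ≈ 2.0 °C

Energy conservation, ΣQ = 0:
0.4218×227×(T − 81.88) + 0.6849×2440×(T − (-2.389)) + 0.1913×385×(T − (-2.389)) = 0
95.75(T − 81.88) + 1671.2(T − (-2.389)) + 73.65(T − (-2.389)) = 0
1840.6 T = 3671.6
T = 3671.6/1840.6 ≈ 1.99 °C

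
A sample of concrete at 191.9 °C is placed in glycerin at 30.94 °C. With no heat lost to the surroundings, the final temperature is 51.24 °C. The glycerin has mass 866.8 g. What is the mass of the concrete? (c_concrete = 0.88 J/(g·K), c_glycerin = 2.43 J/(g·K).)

m ≈ 345 g

Taking heat into each body as positive, Σ m c ΔT = 0:
m·0.88·(51.24 − 191.9) + 866.8·2.43·(51.24 − 30.94) = 0
-123.78 m = -42758
m = -42758/-123.78 ≈ 345.4 g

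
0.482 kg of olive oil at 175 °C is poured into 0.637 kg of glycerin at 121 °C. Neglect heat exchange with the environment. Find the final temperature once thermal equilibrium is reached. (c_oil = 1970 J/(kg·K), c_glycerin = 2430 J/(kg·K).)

T_f ≈ 141.5 °C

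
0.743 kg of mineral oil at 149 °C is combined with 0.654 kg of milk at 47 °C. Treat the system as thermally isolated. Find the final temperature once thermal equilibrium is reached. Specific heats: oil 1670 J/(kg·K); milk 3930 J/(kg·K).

T_f is the heat-capacity-weighted average of the initial temperatures:
T_f = (1240.8·149 + 2570.2·47) / (1240.8 + 2570.2)
    = 305681 / 3811 ≈ 80.21 °C

T_f ≈ 80.2 °C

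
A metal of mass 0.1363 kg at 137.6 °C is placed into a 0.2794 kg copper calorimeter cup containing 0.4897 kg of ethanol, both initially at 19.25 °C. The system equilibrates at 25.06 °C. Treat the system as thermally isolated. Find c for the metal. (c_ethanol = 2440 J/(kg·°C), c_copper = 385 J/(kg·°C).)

c ≈ 493 J/(kg·°C)

Conservation of energy gives ΣQ = 0:
0.1363×c×(25.06 − 137.6) + 0.4897×2440×(25.06 − 19.25) + 0.2794×385×(25.06 − 19.25) = 0
-15.34 c = -7567.2
c = -7567.2/-15.34 ≈ 493.3 J/(kg·°C)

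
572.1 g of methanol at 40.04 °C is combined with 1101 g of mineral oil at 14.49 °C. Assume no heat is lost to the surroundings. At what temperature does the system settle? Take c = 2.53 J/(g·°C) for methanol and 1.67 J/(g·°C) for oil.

Net heat exchanged in the isolated system is zero:
572.1·2.53·(T − 40.04) + 1101·1.67·(T − 14.49) = 0
(1447.4 + 1838.7) T = 1447.4·40.04 + 1838.7·14.49
T = 84597 / 3286.1 = 25.7 °C

T_f ≈ 25.7 °C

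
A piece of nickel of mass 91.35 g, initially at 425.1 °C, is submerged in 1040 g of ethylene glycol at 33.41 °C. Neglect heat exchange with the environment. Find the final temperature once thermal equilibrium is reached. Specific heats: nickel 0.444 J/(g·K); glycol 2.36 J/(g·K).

Set heat shed by the hot body equal to heat absorbed by the cold body:
91.35×0.444×(425.1 − T) = 1040×2.36×(T − 33.41)
40.56(425.1 − T) = 2454.4(T − 33.41)
2495 T = 99243  ⇒  T ≈ 39.78 °C

T_f ≈ 39.8 °C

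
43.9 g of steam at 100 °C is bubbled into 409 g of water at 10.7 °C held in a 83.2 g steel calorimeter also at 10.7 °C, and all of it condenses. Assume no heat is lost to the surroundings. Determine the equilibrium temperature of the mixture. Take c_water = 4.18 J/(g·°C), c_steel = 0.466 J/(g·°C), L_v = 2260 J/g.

Taking heat into each body as positive, Σ m c ΔT = 0:
steam→water at 100 °C releases m L_v = 43.9×2260 = 99214; condensate cools 100→T: 43.9×4.18×(T − 100) = 183.5(T − 100); original water: 1709.6(T − 10.7); cup: 38.77(T − 10.7)
1931.9 T = 99214 + 18350 + 18708 = 136272
T ≈ 70.54 °C — below 100 °C, confirming all the steam condensed.

T_f ≈ 70.5 °C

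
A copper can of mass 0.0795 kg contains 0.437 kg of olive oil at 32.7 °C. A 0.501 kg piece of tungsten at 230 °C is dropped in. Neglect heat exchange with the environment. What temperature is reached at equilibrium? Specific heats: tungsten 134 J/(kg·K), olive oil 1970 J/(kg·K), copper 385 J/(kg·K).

Taking heat into each body as positive, Σ m c ΔT = 0:
0.501·134·(T − 230) + 0.437·1970·(T − 32.7) + 0.0795·385·(T − 32.7) = 0
67.13(T − 230) + 860.89(T − 32.7) + 30.61(T − 32.7) = 0
958.63 T = 44593
T = 44593/958.63 ≈ 46.52 °C

T_f ≈ 46.5 °C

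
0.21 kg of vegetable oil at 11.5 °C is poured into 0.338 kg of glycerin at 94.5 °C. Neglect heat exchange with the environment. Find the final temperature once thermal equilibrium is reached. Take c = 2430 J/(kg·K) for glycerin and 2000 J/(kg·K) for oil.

T_f ≈ 66.4 °C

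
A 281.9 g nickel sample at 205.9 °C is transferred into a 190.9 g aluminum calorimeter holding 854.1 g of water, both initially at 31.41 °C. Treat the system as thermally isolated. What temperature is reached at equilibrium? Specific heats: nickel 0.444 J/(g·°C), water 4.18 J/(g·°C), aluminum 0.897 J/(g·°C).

T_f ≈ 37.1 °C

With ΣQ=0 the equilibrium temperature is the m·c-weighted mean:
T_f = (125.16·205.9 + 3570.1·31.41 + 171.24·31.41) / (125.16 + 3570.1 + 171.24)
    = 143288 / 3866.5 ≈ 37.06 °C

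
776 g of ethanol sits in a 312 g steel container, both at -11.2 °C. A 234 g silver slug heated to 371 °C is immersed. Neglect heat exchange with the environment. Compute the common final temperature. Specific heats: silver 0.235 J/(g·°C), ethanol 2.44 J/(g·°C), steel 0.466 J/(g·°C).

T_f ≈ -1.2 °C

Setting the total heat transfer to zero:
234*0.235*(T − 371) + 776*2.44*(T − (-11.2)) + 312*0.466*(T − (-11.2)) = 0
54.99(T − 371) + 1893.4(T − (-11.2)) + 145.39(T − (-11.2)) = 0
2093.8 T = -2433.6
T = -2433.6 / 2093.8 = -1.16 °C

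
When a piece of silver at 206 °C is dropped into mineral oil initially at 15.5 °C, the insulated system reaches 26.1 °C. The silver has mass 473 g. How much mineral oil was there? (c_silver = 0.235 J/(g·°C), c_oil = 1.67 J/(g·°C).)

m ≈ 1130 g

|Q_silver| = |Q_oil|:
473·0.235·(206 − 26.1) = m·1.67·(26.1 − 15.5)
17.7 m = 19997  ⇒  m ≈ 1130 g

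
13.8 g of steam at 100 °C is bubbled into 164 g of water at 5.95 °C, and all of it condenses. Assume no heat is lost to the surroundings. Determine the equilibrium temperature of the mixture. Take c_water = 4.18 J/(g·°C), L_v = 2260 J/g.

T_f ≈ 55.2 °C

Let T be the final temperature. ΣQ_i = 0:
steam→water at 100 °C releases m L_v = 13.8×2260 = 31188; condensed water 100 °C→T: 57.68(T − 100); water warms: 164×4.18×(T − 5.95) = 685.52(T − 5.95)
743.2 T = 31188 + 5768.4 + 4078.8 = 41035
T ≈ 55.21 °C (< 100 °C, so full condensation is consistent).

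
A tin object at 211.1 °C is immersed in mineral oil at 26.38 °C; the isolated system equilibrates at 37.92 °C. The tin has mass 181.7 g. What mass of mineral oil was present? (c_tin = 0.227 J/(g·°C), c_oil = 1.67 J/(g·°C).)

m ≈ 371 g

Net heat exchanged in the isolated system is zero:
181.7×0.227×(37.92 − 211.1) + m×1.67×(37.92 − 26.38) = 0
19.27 m = 7143
m = 7143/19.27 ≈ 370.6 g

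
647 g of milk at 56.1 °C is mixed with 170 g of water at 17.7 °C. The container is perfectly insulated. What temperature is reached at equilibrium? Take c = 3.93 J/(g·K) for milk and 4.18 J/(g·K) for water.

T_f ≈ 47.7 °C

Set heat shed by the hot body equal to heat absorbed by the cold body:
647×3.93×(56.1 − T) = 170×4.18×(T − 17.7)
2542.7(56.1 − T) = 710.6(T − 17.7)
3253.3 T = 155224  ⇒  T ≈ 47.71 °C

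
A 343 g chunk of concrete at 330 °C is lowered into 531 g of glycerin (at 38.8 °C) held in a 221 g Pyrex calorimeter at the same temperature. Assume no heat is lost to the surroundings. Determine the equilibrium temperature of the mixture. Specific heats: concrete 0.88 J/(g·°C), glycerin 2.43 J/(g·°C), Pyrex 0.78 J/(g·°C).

T_f = Σ m_i c_i T_i / Σ m_i c_i:
T_f = (301.84·330 + 1290.3·38.8 + 172.38·38.8) / (301.84 + 1290.3 + 172.38)
    = 156360 / 1764.6 ≈ 88.61 °C

T_f ≈ 88.6 °C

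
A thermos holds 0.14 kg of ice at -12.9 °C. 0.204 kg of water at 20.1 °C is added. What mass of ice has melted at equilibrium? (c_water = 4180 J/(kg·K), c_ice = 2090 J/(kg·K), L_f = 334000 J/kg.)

m_melted ≈ 0.04 kg

Heat available from the water dropping to 0 °C: 0.204×4180×20.1 = 17140 J.
Warming the ice to 0 °C takes 0.14×2090×12.9 = 3774.5 J, leaving 13365 J for melting.
Fully melting the ice requires m_ice L_f = 0.14×334000 = 46760 J.
That's not enough to melt it all — equilibrium is at 0 °C with ice remaining.
m_melted×334000 = 13365  ⇒  m_melted ≈ 0.04002 kg.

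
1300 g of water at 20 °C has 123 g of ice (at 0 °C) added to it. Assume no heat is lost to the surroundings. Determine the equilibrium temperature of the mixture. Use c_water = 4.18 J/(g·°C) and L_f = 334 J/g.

T_f ≈ 11.4 °C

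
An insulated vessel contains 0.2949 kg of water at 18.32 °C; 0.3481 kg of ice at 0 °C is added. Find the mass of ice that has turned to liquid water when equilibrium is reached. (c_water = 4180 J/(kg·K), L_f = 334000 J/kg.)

Cooling the water to 0 °C releases 0.2949×4180×18.32 = 22583 J.
To melt every bit of ice: 0.3481×334000 = 116265 J.
Since 22583 < 116265 J, not all the ice melts; equilibrium is at 0 °C.
Mass melted = 22583/334000 ≈ 0.06761 kg.

m_melted ≈ 0.0676 kg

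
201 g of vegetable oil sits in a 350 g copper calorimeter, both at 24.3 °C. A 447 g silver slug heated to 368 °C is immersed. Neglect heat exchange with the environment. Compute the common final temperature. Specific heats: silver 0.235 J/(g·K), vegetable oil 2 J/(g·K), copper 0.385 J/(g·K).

T_f ≈ 80.6 °C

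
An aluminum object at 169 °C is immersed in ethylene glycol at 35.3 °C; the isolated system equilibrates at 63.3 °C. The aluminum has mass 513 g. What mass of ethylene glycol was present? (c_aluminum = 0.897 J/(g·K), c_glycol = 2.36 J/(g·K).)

m ≈ 736 g

Setting the total heat transfer to zero:
513·0.897·(63.3 − 169) + m·2.36·(63.3 − 35.3) = 0
66.08 m = 48639
m = 48639/66.08 ≈ 736.1 g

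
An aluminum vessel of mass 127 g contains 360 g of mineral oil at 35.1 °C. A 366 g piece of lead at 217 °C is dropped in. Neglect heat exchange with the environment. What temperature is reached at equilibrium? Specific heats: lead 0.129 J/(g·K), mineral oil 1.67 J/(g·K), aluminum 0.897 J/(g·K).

T_f ≈ 46.4 °C

Net heat exchanged in the isolated system is zero:
366*0.129*(T − 217) + 360*1.67*(T − 35.1) + 127*0.897*(T − 35.1) = 0
762.33 T = 35346
T = 35346/762.33 ≈ 46.37 °C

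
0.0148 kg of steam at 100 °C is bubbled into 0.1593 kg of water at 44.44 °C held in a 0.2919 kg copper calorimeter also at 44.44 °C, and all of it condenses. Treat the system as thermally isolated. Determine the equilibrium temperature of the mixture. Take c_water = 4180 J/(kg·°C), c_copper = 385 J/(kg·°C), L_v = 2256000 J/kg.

Heat gained plus heat lost sum to zero:
latent heat released on condensation: 0.0148×2256000 = 33389; condensed water 100 °C→T: 61.86(T − 100); water warms: 0.1593×4180×(T − 44.44) = 665.87(T − 44.44); cup: 112.38(T − 44.44)
840.12 T = 33389 + 6186.4 + 34586 = 74161
T ≈ 88.27 °C, under the boiling point, so the assumption holds.

T_f ≈ 88.3 °C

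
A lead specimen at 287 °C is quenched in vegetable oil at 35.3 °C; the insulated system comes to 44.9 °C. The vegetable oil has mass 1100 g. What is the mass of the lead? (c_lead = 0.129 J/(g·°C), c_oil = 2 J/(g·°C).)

m ≈ 676 g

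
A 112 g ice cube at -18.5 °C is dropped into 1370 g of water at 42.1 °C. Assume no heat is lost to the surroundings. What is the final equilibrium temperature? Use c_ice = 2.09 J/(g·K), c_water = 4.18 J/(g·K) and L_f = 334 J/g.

Net heat exchanged in the isolated system is zero:
warm ice to 0 °C: 112×2.09×(0 − (-18.5)) = 4330.5
  melt ice: 112×334 = 37408
  warm the meltwater: 468.16 T
  water cools: 1370×4.18×(T − 42.1) = 5726.6(T − 42.1)
6194.8 T = 241090 − 41738 = 199351
T ≈ 32.18 °C — above 0 °C, consistent with complete melting.

T_f ≈ 32.2 °C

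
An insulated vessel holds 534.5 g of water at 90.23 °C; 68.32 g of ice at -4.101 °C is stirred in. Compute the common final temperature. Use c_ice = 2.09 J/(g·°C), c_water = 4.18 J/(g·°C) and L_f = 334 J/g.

T_f ≈ 70.7 °C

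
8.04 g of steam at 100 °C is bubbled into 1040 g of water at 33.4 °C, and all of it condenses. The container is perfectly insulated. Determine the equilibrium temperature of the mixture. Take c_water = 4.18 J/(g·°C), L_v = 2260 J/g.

Conservation of energy gives ΣQ = 0:
condense steam: −8.04·2260 = −18170
  condensate cools 100→T: 8.04·4.18·(T − 100) = 33.61(T − 100)
  water warms: 1040·4.18·(T − 33.4) = 4347.2(T − 33.4)
4380.8 T = 18170 + 3360.7 + 145196 = 166728
T ≈ 38.06 °C (< 100 °C, so full condensation is consistent).

T_f ≈ 38.1 °C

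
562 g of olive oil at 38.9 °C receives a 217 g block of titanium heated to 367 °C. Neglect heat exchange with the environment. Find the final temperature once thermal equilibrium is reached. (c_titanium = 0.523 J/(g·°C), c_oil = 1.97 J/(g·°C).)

T_f ≈ 69.4 °C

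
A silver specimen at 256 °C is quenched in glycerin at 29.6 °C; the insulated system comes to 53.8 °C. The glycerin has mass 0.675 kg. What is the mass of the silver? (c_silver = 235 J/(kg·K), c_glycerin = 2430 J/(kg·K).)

|Q_silver| = |Q_glycerin|:
m·235·(256 − 53.8) = 0.675·2430·(53.8 − 29.6)
47517 m = 39694  ⇒  m ≈ 0.8354 kg

m ≈ 0.835 kg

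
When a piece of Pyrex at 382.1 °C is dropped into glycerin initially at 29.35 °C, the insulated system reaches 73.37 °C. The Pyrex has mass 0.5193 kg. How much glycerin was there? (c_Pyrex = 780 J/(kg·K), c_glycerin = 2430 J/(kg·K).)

m ≈ 1.17 kg

Heat lost by the Pyrex = heat gained by the glycerin:
0.5193·780·(382.1 − 73.37) = m·2430·(73.37 − 29.35)
106969 m = 125052  ⇒  m ≈ 1.169 kg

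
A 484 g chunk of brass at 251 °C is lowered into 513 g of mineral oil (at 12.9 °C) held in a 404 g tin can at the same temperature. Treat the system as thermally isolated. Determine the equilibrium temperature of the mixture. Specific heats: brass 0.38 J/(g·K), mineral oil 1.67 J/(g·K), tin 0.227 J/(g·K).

T_f ≈ 51.6 °C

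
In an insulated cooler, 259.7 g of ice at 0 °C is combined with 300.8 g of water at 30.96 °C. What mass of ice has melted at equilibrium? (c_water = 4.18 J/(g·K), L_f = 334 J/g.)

m_melted ≈ 117 g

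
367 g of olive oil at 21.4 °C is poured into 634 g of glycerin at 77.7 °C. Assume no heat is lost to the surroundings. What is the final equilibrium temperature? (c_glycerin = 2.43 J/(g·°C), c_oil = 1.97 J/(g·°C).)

T_f ≈ 59.7 °C

Energy conservation, ΣQ = 0:
634×2.43×(T − 77.7) + 367×1.97×(T − 21.4) = 0
1540.6(T − 77.7) + 722.99(T − 21.4) = 0
(1540.6 + 722.99) T = 1540.6×77.7 + 722.99×21.4
T = 135178 / 2263.6 = 59.7 °C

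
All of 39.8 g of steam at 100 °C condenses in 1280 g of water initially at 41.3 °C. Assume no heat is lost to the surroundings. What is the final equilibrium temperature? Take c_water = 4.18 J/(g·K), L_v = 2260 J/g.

T_f ≈ 59.4 °C

Energy conservation, ΣQ = 0:
latent heat released on condensation: 39.8×2260 = 89948; condensate cools 100→T: 39.8×4.18×(T − 100) = 166.36(T − 100); original water: 5350.4(T − 41.3)
5516.8 T = 89948 + 16636 + 220972 = 327556
T ≈ 59.37 °C — below 100 °C, confirming all the steam condensed.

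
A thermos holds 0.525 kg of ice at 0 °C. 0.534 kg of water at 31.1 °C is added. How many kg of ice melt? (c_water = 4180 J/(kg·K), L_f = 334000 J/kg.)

Water can give up m c ΔT = 0.534×4180×31.1 = 69419 J before reaching 0 °C.
Fully melting the ice requires m_ice L_f = 0.525×334000 = 175350 J.
69419 J < 175350 J, so only part of the ice melts and the system sits at 0 °C.
m_melted×334000 = 69419  ⇒  m_melted ≈ 0.2078 kg.

m_melted ≈ 0.208 kg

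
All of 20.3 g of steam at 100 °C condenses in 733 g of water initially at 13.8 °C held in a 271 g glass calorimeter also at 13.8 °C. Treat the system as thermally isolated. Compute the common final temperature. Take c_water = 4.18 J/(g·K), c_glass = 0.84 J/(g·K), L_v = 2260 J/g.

Heat gained plus heat lost sum to zero:
condense steam: −20.3·2260 = −45878
  condensed water 100 °C→T: 84.85(T − 100)
  water warms: 733·4.18·(T − 13.8) = 3063.9(T − 13.8)
  cup: 227.64(T − 13.8)
3376.4 T = 45878 + 8485.4 + 45424 = 99787
T ≈ 29.55 °C (< 100 °C, so full condensation is consistent).

T_f ≈ 29.6 °C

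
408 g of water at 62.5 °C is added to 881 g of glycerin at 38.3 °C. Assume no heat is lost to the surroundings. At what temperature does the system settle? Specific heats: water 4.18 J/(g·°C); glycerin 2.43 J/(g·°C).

Set heat shed by the hot body equal to heat absorbed by the cold body:
408×4.18×(62.5 − T) = 881×2.43×(T − 38.3)
1705.4(62.5 − T) = 2140.8(T − 38.3)
3846.3 T = 188584  ⇒  T ≈ 49.03 °C

T_f ≈ 49.0 °C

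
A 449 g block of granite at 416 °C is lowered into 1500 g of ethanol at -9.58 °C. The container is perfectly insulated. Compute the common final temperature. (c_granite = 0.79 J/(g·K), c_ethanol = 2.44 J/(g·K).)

Energy conservation, ΣQ = 0:
449×0.79×(T − 416) + 1500×2.44×(T − (-9.58)) = 0
354.71(T − 416) + 3660(T − (-9.58)) = 0
4014.7 T = 112497
T = 112497 / 4014.7 = 28 °C

T_f ≈ 28.0 °C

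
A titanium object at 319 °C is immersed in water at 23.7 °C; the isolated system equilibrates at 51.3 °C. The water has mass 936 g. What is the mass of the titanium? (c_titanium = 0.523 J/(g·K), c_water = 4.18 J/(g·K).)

Let T be the final temperature. ΣQ_i = 0:
m·0.523·(51.3 − 319) + 936·4.18·(51.3 − 23.7) = 0
-140.01 m = -107984
m = -107984/-140.01 ≈ 771.3 g

m ≈ 771 g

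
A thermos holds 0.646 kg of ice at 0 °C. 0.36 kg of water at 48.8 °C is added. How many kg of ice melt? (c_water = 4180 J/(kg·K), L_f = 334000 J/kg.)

m_melted ≈ 0.22 kg

Cooling the water to 0 °C releases 0.36×4180×48.8 = 73434 J.
Melting all 0.646 kg of ice would need 0.646×334000 = 215764 J.
73434 J < 215764 J, so only part of the ice melts and the system sits at 0 °C.
m_melt = 73434 / L_f = 0.2199 kg.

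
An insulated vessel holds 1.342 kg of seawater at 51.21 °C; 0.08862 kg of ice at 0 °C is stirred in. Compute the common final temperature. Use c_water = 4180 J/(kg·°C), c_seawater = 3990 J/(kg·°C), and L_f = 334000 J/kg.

T_f ≈ 42.7 °C

Net heat exchanged in the isolated system is zero:
fusion: m_ice L_f = 0.08862×334000 = 29599; meltwater 0→T: 0.08862×4180×T = 370.43 T; seawater cools: 1.342×3990×(T − 51.21) = 5354.6(T − 51.21)
5725 T = 274208 − 29599 = 244609
T ≈ 42.73 °C (positive, so assuming full melt was valid).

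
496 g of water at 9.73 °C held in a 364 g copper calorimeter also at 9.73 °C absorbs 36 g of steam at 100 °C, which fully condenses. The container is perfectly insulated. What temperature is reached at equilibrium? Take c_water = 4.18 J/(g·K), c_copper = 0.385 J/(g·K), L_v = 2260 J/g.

T_f ≈ 49.9 °C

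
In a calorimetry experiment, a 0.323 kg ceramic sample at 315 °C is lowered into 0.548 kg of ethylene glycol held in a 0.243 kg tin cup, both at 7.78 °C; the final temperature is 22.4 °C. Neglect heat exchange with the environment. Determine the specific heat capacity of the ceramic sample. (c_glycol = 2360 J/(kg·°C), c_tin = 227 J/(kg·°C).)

Setting the total heat transfer to zero:
0.323·c·(22.4 − 315) + 0.548·2360·(22.4 − 7.78) + 0.243·227·(22.4 − 7.78) = 0
-94.51 c = -19714
c = -19714/-94.51 ≈ 208.6 J/(kg·°C)

c ≈ 209 J/(kg·°C)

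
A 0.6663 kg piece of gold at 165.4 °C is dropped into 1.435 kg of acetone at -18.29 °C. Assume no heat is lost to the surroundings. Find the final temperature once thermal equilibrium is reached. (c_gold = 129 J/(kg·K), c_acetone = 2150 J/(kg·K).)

T_f ≈ -13.3 °C

T_f is the heat-capacity-weighted average of the initial temperatures:
T_f = (85.95×165.4 + 3085.2×(-18.29)) / (85.95 + 3085.2)
    = -42213 / 3171.2 ≈ -13.31 °C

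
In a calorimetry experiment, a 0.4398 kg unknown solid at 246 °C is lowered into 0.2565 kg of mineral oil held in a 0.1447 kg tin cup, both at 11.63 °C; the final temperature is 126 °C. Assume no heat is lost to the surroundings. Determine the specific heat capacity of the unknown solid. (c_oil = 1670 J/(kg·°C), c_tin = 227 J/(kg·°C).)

c ≈ 999 J/(kg·°C)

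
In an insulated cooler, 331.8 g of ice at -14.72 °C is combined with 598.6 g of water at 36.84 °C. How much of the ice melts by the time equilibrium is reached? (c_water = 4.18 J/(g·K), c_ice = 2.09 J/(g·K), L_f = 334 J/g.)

m_melted ≈ 245 g

Cooling the water to 0 °C releases 598.6·4.18·36.84 = 92179 J.
Of that, 331.8·2.09·14.72 = 10208 J goes to bring the ice to 0 °C, leaving 81971 J.
Melting all 331.8 g of ice would need 331.8·334 = 110821 J.
81971 J < 110821 J, so only part of the ice melts and the system sits at 0 °C.
m_melt = 81971 / L_f = 245.4 g.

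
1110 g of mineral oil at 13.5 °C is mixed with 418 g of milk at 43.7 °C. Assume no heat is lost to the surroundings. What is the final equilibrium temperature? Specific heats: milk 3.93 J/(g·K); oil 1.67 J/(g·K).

Setting the total heat transfer to zero:
418·3.93·(T − 43.7) + 1110·1.67·(T − 13.5) = 0
1642.7(T − 43.7) + 1853.7(T − 13.5) = 0
3496.4 T = 96813
T ≈ 27.69 °C

T_f ≈ 27.7 °C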